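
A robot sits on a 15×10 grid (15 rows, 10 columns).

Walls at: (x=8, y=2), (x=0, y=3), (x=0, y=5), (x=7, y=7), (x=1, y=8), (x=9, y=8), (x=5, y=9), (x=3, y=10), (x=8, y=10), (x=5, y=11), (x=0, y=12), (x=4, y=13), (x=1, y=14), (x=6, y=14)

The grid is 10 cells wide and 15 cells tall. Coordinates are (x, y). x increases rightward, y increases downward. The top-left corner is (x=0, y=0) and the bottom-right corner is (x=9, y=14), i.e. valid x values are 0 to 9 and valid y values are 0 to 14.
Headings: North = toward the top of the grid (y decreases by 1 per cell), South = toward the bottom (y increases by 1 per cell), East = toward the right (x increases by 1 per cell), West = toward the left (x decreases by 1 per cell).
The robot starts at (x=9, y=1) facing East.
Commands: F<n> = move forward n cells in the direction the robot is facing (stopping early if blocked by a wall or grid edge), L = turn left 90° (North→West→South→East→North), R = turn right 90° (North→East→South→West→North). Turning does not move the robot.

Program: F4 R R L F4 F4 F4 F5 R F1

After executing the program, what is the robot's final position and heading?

Answer: Final position: (x=8, y=7), facing West

Derivation:
Start: (x=9, y=1), facing East
  F4: move forward 0/4 (blocked), now at (x=9, y=1)
  R: turn right, now facing South
  R: turn right, now facing West
  L: turn left, now facing South
  F4: move forward 4, now at (x=9, y=5)
  F4: move forward 2/4 (blocked), now at (x=9, y=7)
  F4: move forward 0/4 (blocked), now at (x=9, y=7)
  F5: move forward 0/5 (blocked), now at (x=9, y=7)
  R: turn right, now facing West
  F1: move forward 1, now at (x=8, y=7)
Final: (x=8, y=7), facing West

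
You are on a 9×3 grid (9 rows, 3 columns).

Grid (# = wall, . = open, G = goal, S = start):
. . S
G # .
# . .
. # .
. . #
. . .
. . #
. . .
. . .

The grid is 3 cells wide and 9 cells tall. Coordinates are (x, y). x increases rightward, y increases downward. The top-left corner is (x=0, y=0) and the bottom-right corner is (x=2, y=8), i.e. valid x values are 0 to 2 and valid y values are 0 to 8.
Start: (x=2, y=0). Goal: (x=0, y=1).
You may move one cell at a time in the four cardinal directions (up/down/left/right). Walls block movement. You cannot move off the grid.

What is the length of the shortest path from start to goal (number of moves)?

BFS from (x=2, y=0) until reaching (x=0, y=1):
  Distance 0: (x=2, y=0)
  Distance 1: (x=1, y=0), (x=2, y=1)
  Distance 2: (x=0, y=0), (x=2, y=2)
  Distance 3: (x=0, y=1), (x=1, y=2), (x=2, y=3)  <- goal reached here
One shortest path (3 moves): (x=2, y=0) -> (x=1, y=0) -> (x=0, y=0) -> (x=0, y=1)

Answer: Shortest path length: 3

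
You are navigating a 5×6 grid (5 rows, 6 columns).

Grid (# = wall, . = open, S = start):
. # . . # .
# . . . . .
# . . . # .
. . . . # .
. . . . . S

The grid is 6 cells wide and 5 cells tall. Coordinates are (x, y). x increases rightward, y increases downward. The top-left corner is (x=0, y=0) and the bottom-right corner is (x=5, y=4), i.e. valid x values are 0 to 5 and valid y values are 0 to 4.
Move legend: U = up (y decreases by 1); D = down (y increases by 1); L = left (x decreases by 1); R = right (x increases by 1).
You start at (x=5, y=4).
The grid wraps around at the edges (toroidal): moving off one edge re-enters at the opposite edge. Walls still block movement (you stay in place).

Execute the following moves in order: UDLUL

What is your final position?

Answer: Final position: (x=3, y=4)

Derivation:
Start: (x=5, y=4)
  U (up): (x=5, y=4) -> (x=5, y=3)
  D (down): (x=5, y=3) -> (x=5, y=4)
  L (left): (x=5, y=4) -> (x=4, y=4)
  U (up): blocked, stay at (x=4, y=4)
  L (left): (x=4, y=4) -> (x=3, y=4)
Final: (x=3, y=4)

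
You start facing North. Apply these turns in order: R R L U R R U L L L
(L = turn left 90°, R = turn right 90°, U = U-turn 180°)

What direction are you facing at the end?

Answer: Final heading: North

Derivation:
Start: North
  R (right (90° clockwise)) -> East
  R (right (90° clockwise)) -> South
  L (left (90° counter-clockwise)) -> East
  U (U-turn (180°)) -> West
  R (right (90° clockwise)) -> North
  R (right (90° clockwise)) -> East
  U (U-turn (180°)) -> West
  L (left (90° counter-clockwise)) -> South
  L (left (90° counter-clockwise)) -> East
  L (left (90° counter-clockwise)) -> North
Final: North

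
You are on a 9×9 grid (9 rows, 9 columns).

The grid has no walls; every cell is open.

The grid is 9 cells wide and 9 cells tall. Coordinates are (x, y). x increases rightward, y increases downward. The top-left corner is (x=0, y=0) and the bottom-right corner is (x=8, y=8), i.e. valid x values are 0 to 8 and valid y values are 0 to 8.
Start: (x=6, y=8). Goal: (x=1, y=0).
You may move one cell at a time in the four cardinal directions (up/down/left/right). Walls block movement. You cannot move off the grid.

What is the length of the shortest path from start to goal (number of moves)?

BFS from (x=6, y=8) until reaching (x=1, y=0):
  Distance 0: (x=6, y=8)
  Distance 1: (x=6, y=7), (x=5, y=8), (x=7, y=8)
  Distance 2: (x=6, y=6), (x=5, y=7), (x=7, y=7), (x=4, y=8), (x=8, y=8)
  Distance 3: (x=6, y=5), (x=5, y=6), (x=7, y=6), (x=4, y=7), (x=8, y=7), (x=3, y=8)
  Distance 4: (x=6, y=4), (x=5, y=5), (x=7, y=5), (x=4, y=6), (x=8, y=6), (x=3, y=7), (x=2, y=8)
  Distance 5: (x=6, y=3), (x=5, y=4), (x=7, y=4), (x=4, y=5), (x=8, y=5), (x=3, y=6), (x=2, y=7), (x=1, y=8)
  Distance 6: (x=6, y=2), (x=5, y=3), (x=7, y=3), (x=4, y=4), (x=8, y=4), (x=3, y=5), (x=2, y=6), (x=1, y=7), (x=0, y=8)
  Distance 7: (x=6, y=1), (x=5, y=2), (x=7, y=2), (x=4, y=3), (x=8, y=3), (x=3, y=4), (x=2, y=5), (x=1, y=6), (x=0, y=7)
  Distance 8: (x=6, y=0), (x=5, y=1), (x=7, y=1), (x=4, y=2), (x=8, y=2), (x=3, y=3), (x=2, y=4), (x=1, y=5), (x=0, y=6)
  Distance 9: (x=5, y=0), (x=7, y=0), (x=4, y=1), (x=8, y=1), (x=3, y=2), (x=2, y=3), (x=1, y=4), (x=0, y=5)
  Distance 10: (x=4, y=0), (x=8, y=0), (x=3, y=1), (x=2, y=2), (x=1, y=3), (x=0, y=4)
  Distance 11: (x=3, y=0), (x=2, y=1), (x=1, y=2), (x=0, y=3)
  Distance 12: (x=2, y=0), (x=1, y=1), (x=0, y=2)
  Distance 13: (x=1, y=0), (x=0, y=1)  <- goal reached here
One shortest path (13 moves): (x=6, y=8) -> (x=5, y=8) -> (x=4, y=8) -> (x=3, y=8) -> (x=2, y=8) -> (x=1, y=8) -> (x=1, y=7) -> (x=1, y=6) -> (x=1, y=5) -> (x=1, y=4) -> (x=1, y=3) -> (x=1, y=2) -> (x=1, y=1) -> (x=1, y=0)

Answer: Shortest path length: 13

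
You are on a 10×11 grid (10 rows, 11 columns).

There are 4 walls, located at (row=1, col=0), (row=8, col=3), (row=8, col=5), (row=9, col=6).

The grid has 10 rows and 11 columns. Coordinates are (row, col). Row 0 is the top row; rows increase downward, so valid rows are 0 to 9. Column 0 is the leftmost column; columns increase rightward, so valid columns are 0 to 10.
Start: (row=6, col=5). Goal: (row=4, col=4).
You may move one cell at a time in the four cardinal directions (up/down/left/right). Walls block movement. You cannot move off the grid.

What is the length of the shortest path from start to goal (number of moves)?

BFS from (row=6, col=5) until reaching (row=4, col=4):
  Distance 0: (row=6, col=5)
  Distance 1: (row=5, col=5), (row=6, col=4), (row=6, col=6), (row=7, col=5)
  Distance 2: (row=4, col=5), (row=5, col=4), (row=5, col=6), (row=6, col=3), (row=6, col=7), (row=7, col=4), (row=7, col=6)
  Distance 3: (row=3, col=5), (row=4, col=4), (row=4, col=6), (row=5, col=3), (row=5, col=7), (row=6, col=2), (row=6, col=8), (row=7, col=3), (row=7, col=7), (row=8, col=4), (row=8, col=6)  <- goal reached here
One shortest path (3 moves): (row=6, col=5) -> (row=6, col=4) -> (row=5, col=4) -> (row=4, col=4)

Answer: Shortest path length: 3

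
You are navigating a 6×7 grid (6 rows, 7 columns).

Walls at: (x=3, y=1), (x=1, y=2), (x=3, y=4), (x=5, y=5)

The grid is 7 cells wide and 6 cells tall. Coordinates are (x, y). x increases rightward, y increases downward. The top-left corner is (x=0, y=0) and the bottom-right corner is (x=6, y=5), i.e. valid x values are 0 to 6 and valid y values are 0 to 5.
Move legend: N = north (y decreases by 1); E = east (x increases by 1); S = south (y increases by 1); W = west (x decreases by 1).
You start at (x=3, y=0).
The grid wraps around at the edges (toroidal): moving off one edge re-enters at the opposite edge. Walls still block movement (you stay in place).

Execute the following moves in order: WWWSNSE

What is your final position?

Answer: Final position: (x=1, y=1)

Derivation:
Start: (x=3, y=0)
  W (west): (x=3, y=0) -> (x=2, y=0)
  W (west): (x=2, y=0) -> (x=1, y=0)
  W (west): (x=1, y=0) -> (x=0, y=0)
  S (south): (x=0, y=0) -> (x=0, y=1)
  N (north): (x=0, y=1) -> (x=0, y=0)
  S (south): (x=0, y=0) -> (x=0, y=1)
  E (east): (x=0, y=1) -> (x=1, y=1)
Final: (x=1, y=1)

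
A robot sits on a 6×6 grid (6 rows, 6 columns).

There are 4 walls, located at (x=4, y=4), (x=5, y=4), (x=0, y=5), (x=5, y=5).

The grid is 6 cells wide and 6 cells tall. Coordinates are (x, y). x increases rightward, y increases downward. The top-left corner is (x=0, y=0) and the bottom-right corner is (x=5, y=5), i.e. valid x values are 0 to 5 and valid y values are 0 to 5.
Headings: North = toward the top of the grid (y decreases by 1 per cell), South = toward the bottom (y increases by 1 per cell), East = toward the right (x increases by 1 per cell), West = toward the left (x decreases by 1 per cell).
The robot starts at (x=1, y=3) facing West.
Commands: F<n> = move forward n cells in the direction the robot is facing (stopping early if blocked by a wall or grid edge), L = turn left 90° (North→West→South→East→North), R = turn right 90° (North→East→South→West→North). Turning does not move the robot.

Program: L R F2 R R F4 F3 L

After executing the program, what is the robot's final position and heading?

Answer: Final position: (x=5, y=3), facing North

Derivation:
Start: (x=1, y=3), facing West
  L: turn left, now facing South
  R: turn right, now facing West
  F2: move forward 1/2 (blocked), now at (x=0, y=3)
  R: turn right, now facing North
  R: turn right, now facing East
  F4: move forward 4, now at (x=4, y=3)
  F3: move forward 1/3 (blocked), now at (x=5, y=3)
  L: turn left, now facing North
Final: (x=5, y=3), facing North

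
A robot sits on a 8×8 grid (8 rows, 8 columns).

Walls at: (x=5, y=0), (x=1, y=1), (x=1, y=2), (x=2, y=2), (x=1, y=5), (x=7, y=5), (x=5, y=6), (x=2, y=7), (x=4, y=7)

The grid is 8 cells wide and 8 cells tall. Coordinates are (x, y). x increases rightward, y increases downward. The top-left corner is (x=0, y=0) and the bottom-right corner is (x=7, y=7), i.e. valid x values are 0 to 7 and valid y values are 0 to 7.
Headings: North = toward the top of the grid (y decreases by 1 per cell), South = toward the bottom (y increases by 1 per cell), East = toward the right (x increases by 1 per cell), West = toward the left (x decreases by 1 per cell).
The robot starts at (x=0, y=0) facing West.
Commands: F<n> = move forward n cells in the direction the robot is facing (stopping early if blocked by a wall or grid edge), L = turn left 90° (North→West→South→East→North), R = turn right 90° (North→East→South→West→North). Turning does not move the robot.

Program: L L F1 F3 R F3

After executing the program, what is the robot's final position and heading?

Answer: Final position: (x=4, y=3), facing South

Derivation:
Start: (x=0, y=0), facing West
  L: turn left, now facing South
  L: turn left, now facing East
  F1: move forward 1, now at (x=1, y=0)
  F3: move forward 3, now at (x=4, y=0)
  R: turn right, now facing South
  F3: move forward 3, now at (x=4, y=3)
Final: (x=4, y=3), facing South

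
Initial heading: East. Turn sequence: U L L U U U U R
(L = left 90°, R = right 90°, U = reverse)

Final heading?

Start: East
  U (U-turn (180°)) -> West
  L (left (90° counter-clockwise)) -> South
  L (left (90° counter-clockwise)) -> East
  U (U-turn (180°)) -> West
  U (U-turn (180°)) -> East
  U (U-turn (180°)) -> West
  U (U-turn (180°)) -> East
  R (right (90° clockwise)) -> South
Final: South

Answer: Final heading: South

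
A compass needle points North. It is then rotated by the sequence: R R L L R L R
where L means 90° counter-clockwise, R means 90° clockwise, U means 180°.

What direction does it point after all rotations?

Start: North
  R (right (90° clockwise)) -> East
  R (right (90° clockwise)) -> South
  L (left (90° counter-clockwise)) -> East
  L (left (90° counter-clockwise)) -> North
  R (right (90° clockwise)) -> East
  L (left (90° counter-clockwise)) -> North
  R (right (90° clockwise)) -> East
Final: East

Answer: Final heading: East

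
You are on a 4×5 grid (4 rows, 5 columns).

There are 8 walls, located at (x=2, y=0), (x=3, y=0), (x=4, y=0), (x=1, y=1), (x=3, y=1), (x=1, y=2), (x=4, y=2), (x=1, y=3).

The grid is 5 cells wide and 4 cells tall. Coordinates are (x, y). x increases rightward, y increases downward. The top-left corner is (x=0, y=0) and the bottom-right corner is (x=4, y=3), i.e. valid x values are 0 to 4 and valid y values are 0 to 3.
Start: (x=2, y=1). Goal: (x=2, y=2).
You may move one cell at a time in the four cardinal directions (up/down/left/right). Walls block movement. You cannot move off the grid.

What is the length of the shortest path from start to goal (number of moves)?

BFS from (x=2, y=1) until reaching (x=2, y=2):
  Distance 0: (x=2, y=1)
  Distance 1: (x=2, y=2)  <- goal reached here
One shortest path (1 moves): (x=2, y=1) -> (x=2, y=2)

Answer: Shortest path length: 1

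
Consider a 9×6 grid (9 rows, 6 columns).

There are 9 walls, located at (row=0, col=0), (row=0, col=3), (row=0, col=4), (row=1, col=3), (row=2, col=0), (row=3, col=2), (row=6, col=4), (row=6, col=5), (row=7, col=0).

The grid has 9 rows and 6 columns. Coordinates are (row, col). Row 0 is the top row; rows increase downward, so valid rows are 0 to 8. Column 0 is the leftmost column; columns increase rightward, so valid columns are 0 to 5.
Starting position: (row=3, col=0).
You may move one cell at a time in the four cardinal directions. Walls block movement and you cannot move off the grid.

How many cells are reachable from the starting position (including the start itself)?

BFS flood-fill from (row=3, col=0):
  Distance 0: (row=3, col=0)
  Distance 1: (row=3, col=1), (row=4, col=0)
  Distance 2: (row=2, col=1), (row=4, col=1), (row=5, col=0)
  Distance 3: (row=1, col=1), (row=2, col=2), (row=4, col=2), (row=5, col=1), (row=6, col=0)
  Distance 4: (row=0, col=1), (row=1, col=0), (row=1, col=2), (row=2, col=3), (row=4, col=3), (row=5, col=2), (row=6, col=1)
  Distance 5: (row=0, col=2), (row=2, col=4), (row=3, col=3), (row=4, col=4), (row=5, col=3), (row=6, col=2), (row=7, col=1)
  Distance 6: (row=1, col=4), (row=2, col=5), (row=3, col=4), (row=4, col=5), (row=5, col=4), (row=6, col=3), (row=7, col=2), (row=8, col=1)
  Distance 7: (row=1, col=5), (row=3, col=5), (row=5, col=5), (row=7, col=3), (row=8, col=0), (row=8, col=2)
  Distance 8: (row=0, col=5), (row=7, col=4), (row=8, col=3)
  Distance 9: (row=7, col=5), (row=8, col=4)
  Distance 10: (row=8, col=5)
Total reachable: 45 (grid has 45 open cells total)

Answer: Reachable cells: 45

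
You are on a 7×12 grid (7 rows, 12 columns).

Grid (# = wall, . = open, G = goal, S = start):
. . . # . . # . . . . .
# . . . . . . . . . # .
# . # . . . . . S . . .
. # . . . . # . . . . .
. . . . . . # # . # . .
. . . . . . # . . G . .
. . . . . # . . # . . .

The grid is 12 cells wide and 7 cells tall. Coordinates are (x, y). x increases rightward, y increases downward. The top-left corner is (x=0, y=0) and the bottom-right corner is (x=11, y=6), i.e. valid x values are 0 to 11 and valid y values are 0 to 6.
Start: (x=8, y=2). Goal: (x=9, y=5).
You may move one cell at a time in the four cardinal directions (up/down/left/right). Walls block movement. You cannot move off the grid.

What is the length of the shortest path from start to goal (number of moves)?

BFS from (x=8, y=2) until reaching (x=9, y=5):
  Distance 0: (x=8, y=2)
  Distance 1: (x=8, y=1), (x=7, y=2), (x=9, y=2), (x=8, y=3)
  Distance 2: (x=8, y=0), (x=7, y=1), (x=9, y=1), (x=6, y=2), (x=10, y=2), (x=7, y=3), (x=9, y=3), (x=8, y=4)
  Distance 3: (x=7, y=0), (x=9, y=0), (x=6, y=1), (x=5, y=2), (x=11, y=2), (x=10, y=3), (x=8, y=5)
  Distance 4: (x=10, y=0), (x=5, y=1), (x=11, y=1), (x=4, y=2), (x=5, y=3), (x=11, y=3), (x=10, y=4), (x=7, y=5), (x=9, y=5)  <- goal reached here
One shortest path (4 moves): (x=8, y=2) -> (x=8, y=3) -> (x=8, y=4) -> (x=8, y=5) -> (x=9, y=5)

Answer: Shortest path length: 4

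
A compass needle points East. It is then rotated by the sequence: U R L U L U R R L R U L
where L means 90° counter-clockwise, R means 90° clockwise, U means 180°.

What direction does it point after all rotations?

Start: East
  U (U-turn (180°)) -> West
  R (right (90° clockwise)) -> North
  L (left (90° counter-clockwise)) -> West
  U (U-turn (180°)) -> East
  L (left (90° counter-clockwise)) -> North
  U (U-turn (180°)) -> South
  R (right (90° clockwise)) -> West
  R (right (90° clockwise)) -> North
  L (left (90° counter-clockwise)) -> West
  R (right (90° clockwise)) -> North
  U (U-turn (180°)) -> South
  L (left (90° counter-clockwise)) -> East
Final: East

Answer: Final heading: East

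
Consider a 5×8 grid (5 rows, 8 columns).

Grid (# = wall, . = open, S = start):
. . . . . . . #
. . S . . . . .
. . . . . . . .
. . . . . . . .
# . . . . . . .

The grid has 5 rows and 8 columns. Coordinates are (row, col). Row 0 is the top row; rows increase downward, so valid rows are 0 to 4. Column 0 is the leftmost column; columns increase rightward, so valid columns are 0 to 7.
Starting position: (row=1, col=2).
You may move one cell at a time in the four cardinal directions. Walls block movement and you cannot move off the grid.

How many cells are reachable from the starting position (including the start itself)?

BFS flood-fill from (row=1, col=2):
  Distance 0: (row=1, col=2)
  Distance 1: (row=0, col=2), (row=1, col=1), (row=1, col=3), (row=2, col=2)
  Distance 2: (row=0, col=1), (row=0, col=3), (row=1, col=0), (row=1, col=4), (row=2, col=1), (row=2, col=3), (row=3, col=2)
  Distance 3: (row=0, col=0), (row=0, col=4), (row=1, col=5), (row=2, col=0), (row=2, col=4), (row=3, col=1), (row=3, col=3), (row=4, col=2)
  Distance 4: (row=0, col=5), (row=1, col=6), (row=2, col=5), (row=3, col=0), (row=3, col=4), (row=4, col=1), (row=4, col=3)
  Distance 5: (row=0, col=6), (row=1, col=7), (row=2, col=6), (row=3, col=5), (row=4, col=4)
  Distance 6: (row=2, col=7), (row=3, col=6), (row=4, col=5)
  Distance 7: (row=3, col=7), (row=4, col=6)
  Distance 8: (row=4, col=7)
Total reachable: 38 (grid has 38 open cells total)

Answer: Reachable cells: 38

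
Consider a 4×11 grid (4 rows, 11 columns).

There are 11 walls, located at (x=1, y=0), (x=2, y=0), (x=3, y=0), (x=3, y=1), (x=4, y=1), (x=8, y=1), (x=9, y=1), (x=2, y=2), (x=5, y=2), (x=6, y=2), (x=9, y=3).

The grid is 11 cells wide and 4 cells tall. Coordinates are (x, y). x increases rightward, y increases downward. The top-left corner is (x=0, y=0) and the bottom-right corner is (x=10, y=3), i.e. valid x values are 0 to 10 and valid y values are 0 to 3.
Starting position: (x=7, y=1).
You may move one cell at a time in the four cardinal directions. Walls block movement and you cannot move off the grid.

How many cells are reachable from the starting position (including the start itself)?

BFS flood-fill from (x=7, y=1):
  Distance 0: (x=7, y=1)
  Distance 1: (x=7, y=0), (x=6, y=1), (x=7, y=2)
  Distance 2: (x=6, y=0), (x=8, y=0), (x=5, y=1), (x=8, y=2), (x=7, y=3)
  Distance 3: (x=5, y=0), (x=9, y=0), (x=9, y=2), (x=6, y=3), (x=8, y=3)
  Distance 4: (x=4, y=0), (x=10, y=0), (x=10, y=2), (x=5, y=3)
  Distance 5: (x=10, y=1), (x=4, y=3), (x=10, y=3)
  Distance 6: (x=4, y=2), (x=3, y=3)
  Distance 7: (x=3, y=2), (x=2, y=3)
  Distance 8: (x=1, y=3)
  Distance 9: (x=1, y=2), (x=0, y=3)
  Distance 10: (x=1, y=1), (x=0, y=2)
  Distance 11: (x=0, y=1), (x=2, y=1)
  Distance 12: (x=0, y=0)
Total reachable: 33 (grid has 33 open cells total)

Answer: Reachable cells: 33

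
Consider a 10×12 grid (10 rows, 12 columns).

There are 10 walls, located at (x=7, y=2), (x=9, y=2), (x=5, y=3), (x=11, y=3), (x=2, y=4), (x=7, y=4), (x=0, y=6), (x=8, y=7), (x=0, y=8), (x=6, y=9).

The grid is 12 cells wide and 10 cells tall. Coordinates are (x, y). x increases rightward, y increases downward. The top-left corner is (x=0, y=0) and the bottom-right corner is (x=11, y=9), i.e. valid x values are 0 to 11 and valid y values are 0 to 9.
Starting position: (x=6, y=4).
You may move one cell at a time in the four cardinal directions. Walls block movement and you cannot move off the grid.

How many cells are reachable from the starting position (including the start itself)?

Answer: Reachable cells: 110

Derivation:
BFS flood-fill from (x=6, y=4):
  Distance 0: (x=6, y=4)
  Distance 1: (x=6, y=3), (x=5, y=4), (x=6, y=5)
  Distance 2: (x=6, y=2), (x=7, y=3), (x=4, y=4), (x=5, y=5), (x=7, y=5), (x=6, y=6)
  Distance 3: (x=6, y=1), (x=5, y=2), (x=4, y=3), (x=8, y=3), (x=3, y=4), (x=4, y=5), (x=8, y=5), (x=5, y=6), (x=7, y=6), (x=6, y=7)
  Distance 4: (x=6, y=0), (x=5, y=1), (x=7, y=1), (x=4, y=2), (x=8, y=2), (x=3, y=3), (x=9, y=3), (x=8, y=4), (x=3, y=5), (x=9, y=5), (x=4, y=6), (x=8, y=6), (x=5, y=7), (x=7, y=7), (x=6, y=8)
  Distance 5: (x=5, y=0), (x=7, y=0), (x=4, y=1), (x=8, y=1), (x=3, y=2), (x=2, y=3), (x=10, y=3), (x=9, y=4), (x=2, y=5), (x=10, y=5), (x=3, y=6), (x=9, y=6), (x=4, y=7), (x=5, y=8), (x=7, y=8)
  Distance 6: (x=4, y=0), (x=8, y=0), (x=3, y=1), (x=9, y=1), (x=2, y=2), (x=10, y=2), (x=1, y=3), (x=10, y=4), (x=1, y=5), (x=11, y=5), (x=2, y=6), (x=10, y=6), (x=3, y=7), (x=9, y=7), (x=4, y=8), (x=8, y=8), (x=5, y=9), (x=7, y=9)
  Distance 7: (x=3, y=0), (x=9, y=0), (x=2, y=1), (x=10, y=1), (x=1, y=2), (x=11, y=2), (x=0, y=3), (x=1, y=4), (x=11, y=4), (x=0, y=5), (x=1, y=6), (x=11, y=6), (x=2, y=7), (x=10, y=7), (x=3, y=8), (x=9, y=8), (x=4, y=9), (x=8, y=9)
  Distance 8: (x=2, y=0), (x=10, y=0), (x=1, y=1), (x=11, y=1), (x=0, y=2), (x=0, y=4), (x=1, y=7), (x=11, y=7), (x=2, y=8), (x=10, y=8), (x=3, y=9), (x=9, y=9)
  Distance 9: (x=1, y=0), (x=11, y=0), (x=0, y=1), (x=0, y=7), (x=1, y=8), (x=11, y=8), (x=2, y=9), (x=10, y=9)
  Distance 10: (x=0, y=0), (x=1, y=9), (x=11, y=9)
  Distance 11: (x=0, y=9)
Total reachable: 110 (grid has 110 open cells total)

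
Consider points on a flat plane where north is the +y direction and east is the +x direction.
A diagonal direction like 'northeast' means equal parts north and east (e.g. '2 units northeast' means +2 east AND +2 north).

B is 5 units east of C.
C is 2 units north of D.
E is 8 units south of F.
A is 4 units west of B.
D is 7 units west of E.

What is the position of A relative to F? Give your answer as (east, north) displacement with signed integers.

Answer: A is at (east=-6, north=-6) relative to F.

Derivation:
Place F at the origin (east=0, north=0).
  E is 8 units south of F: delta (east=+0, north=-8); E at (east=0, north=-8).
  D is 7 units west of E: delta (east=-7, north=+0); D at (east=-7, north=-8).
  C is 2 units north of D: delta (east=+0, north=+2); C at (east=-7, north=-6).
  B is 5 units east of C: delta (east=+5, north=+0); B at (east=-2, north=-6).
  A is 4 units west of B: delta (east=-4, north=+0); A at (east=-6, north=-6).
Therefore A relative to F: (east=-6, north=-6).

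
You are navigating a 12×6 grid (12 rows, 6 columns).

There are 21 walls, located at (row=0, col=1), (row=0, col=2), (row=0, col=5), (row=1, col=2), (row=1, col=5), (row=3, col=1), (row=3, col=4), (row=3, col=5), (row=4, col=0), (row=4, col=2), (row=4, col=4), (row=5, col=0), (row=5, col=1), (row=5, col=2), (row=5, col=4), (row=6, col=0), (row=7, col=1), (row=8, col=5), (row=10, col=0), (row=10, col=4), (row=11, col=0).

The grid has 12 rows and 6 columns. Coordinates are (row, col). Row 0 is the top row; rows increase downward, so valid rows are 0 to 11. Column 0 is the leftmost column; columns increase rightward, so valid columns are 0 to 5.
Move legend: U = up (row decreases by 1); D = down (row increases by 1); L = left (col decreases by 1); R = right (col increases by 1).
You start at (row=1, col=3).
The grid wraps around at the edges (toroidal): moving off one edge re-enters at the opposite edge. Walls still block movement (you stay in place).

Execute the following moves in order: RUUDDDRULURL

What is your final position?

Start: (row=1, col=3)
  R (right): (row=1, col=3) -> (row=1, col=4)
  U (up): (row=1, col=4) -> (row=0, col=4)
  U (up): (row=0, col=4) -> (row=11, col=4)
  D (down): (row=11, col=4) -> (row=0, col=4)
  D (down): (row=0, col=4) -> (row=1, col=4)
  D (down): (row=1, col=4) -> (row=2, col=4)
  R (right): (row=2, col=4) -> (row=2, col=5)
  U (up): blocked, stay at (row=2, col=5)
  L (left): (row=2, col=5) -> (row=2, col=4)
  U (up): (row=2, col=4) -> (row=1, col=4)
  R (right): blocked, stay at (row=1, col=4)
  L (left): (row=1, col=4) -> (row=1, col=3)
Final: (row=1, col=3)

Answer: Final position: (row=1, col=3)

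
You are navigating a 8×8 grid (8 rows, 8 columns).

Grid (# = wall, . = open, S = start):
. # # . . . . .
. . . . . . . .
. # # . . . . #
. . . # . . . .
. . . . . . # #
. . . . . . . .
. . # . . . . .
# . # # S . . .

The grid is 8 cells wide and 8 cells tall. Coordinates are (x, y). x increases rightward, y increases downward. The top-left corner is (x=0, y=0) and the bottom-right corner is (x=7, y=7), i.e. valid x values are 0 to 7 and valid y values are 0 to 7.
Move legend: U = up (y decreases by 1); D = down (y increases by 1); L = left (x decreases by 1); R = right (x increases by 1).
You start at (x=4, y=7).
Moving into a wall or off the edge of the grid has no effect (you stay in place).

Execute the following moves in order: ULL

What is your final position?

Start: (x=4, y=7)
  U (up): (x=4, y=7) -> (x=4, y=6)
  L (left): (x=4, y=6) -> (x=3, y=6)
  L (left): blocked, stay at (x=3, y=6)
Final: (x=3, y=6)

Answer: Final position: (x=3, y=6)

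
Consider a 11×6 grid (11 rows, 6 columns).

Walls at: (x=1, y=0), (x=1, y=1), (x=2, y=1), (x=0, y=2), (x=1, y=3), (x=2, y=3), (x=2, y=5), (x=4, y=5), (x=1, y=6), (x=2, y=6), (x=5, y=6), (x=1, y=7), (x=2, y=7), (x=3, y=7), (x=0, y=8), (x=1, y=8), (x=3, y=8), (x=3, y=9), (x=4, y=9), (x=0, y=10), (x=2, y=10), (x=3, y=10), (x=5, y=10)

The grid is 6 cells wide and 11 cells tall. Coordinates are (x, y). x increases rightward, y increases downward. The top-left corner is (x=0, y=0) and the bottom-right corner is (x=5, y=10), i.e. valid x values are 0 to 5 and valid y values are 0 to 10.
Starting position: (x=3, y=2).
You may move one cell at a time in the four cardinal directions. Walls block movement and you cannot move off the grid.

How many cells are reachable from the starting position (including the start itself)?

BFS flood-fill from (x=3, y=2):
  Distance 0: (x=3, y=2)
  Distance 1: (x=3, y=1), (x=2, y=2), (x=4, y=2), (x=3, y=3)
  Distance 2: (x=3, y=0), (x=4, y=1), (x=1, y=2), (x=5, y=2), (x=4, y=3), (x=3, y=4)
  Distance 3: (x=2, y=0), (x=4, y=0), (x=5, y=1), (x=5, y=3), (x=2, y=4), (x=4, y=4), (x=3, y=5)
  Distance 4: (x=5, y=0), (x=1, y=4), (x=5, y=4), (x=3, y=6)
  Distance 5: (x=0, y=4), (x=1, y=5), (x=5, y=5), (x=4, y=6)
  Distance 6: (x=0, y=3), (x=0, y=5), (x=4, y=7)
  Distance 7: (x=0, y=6), (x=5, y=7), (x=4, y=8)
  Distance 8: (x=0, y=7), (x=5, y=8)
  Distance 9: (x=5, y=9)
Total reachable: 35 (grid has 43 open cells total)

Answer: Reachable cells: 35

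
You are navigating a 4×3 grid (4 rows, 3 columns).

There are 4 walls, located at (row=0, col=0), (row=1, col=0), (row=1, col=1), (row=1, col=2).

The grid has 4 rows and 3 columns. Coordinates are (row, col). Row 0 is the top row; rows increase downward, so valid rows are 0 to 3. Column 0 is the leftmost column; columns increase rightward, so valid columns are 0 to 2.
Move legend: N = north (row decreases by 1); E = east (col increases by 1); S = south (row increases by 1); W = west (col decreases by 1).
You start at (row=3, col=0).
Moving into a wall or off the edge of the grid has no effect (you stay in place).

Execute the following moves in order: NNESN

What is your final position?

Answer: Final position: (row=2, col=1)

Derivation:
Start: (row=3, col=0)
  N (north): (row=3, col=0) -> (row=2, col=0)
  N (north): blocked, stay at (row=2, col=0)
  E (east): (row=2, col=0) -> (row=2, col=1)
  S (south): (row=2, col=1) -> (row=3, col=1)
  N (north): (row=3, col=1) -> (row=2, col=1)
Final: (row=2, col=1)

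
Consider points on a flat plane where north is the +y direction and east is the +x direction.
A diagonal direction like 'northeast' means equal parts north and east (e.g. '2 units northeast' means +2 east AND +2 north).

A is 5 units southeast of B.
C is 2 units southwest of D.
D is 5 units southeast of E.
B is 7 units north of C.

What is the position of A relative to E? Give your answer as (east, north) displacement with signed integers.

Answer: A is at (east=8, north=-5) relative to E.

Derivation:
Place E at the origin (east=0, north=0).
  D is 5 units southeast of E: delta (east=+5, north=-5); D at (east=5, north=-5).
  C is 2 units southwest of D: delta (east=-2, north=-2); C at (east=3, north=-7).
  B is 7 units north of C: delta (east=+0, north=+7); B at (east=3, north=0).
  A is 5 units southeast of B: delta (east=+5, north=-5); A at (east=8, north=-5).
Therefore A relative to E: (east=8, north=-5).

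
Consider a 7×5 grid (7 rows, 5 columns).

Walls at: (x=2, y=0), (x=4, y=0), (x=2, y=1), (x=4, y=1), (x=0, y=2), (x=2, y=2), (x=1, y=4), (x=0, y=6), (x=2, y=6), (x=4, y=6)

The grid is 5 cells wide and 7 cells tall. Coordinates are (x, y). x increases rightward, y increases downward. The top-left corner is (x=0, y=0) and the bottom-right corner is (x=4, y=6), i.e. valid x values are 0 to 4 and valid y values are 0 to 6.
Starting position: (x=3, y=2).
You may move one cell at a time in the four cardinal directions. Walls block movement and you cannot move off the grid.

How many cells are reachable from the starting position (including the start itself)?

Answer: Reachable cells: 25

Derivation:
BFS flood-fill from (x=3, y=2):
  Distance 0: (x=3, y=2)
  Distance 1: (x=3, y=1), (x=4, y=2), (x=3, y=3)
  Distance 2: (x=3, y=0), (x=2, y=3), (x=4, y=3), (x=3, y=4)
  Distance 3: (x=1, y=3), (x=2, y=4), (x=4, y=4), (x=3, y=5)
  Distance 4: (x=1, y=2), (x=0, y=3), (x=2, y=5), (x=4, y=5), (x=3, y=6)
  Distance 5: (x=1, y=1), (x=0, y=4), (x=1, y=5)
  Distance 6: (x=1, y=0), (x=0, y=1), (x=0, y=5), (x=1, y=6)
  Distance 7: (x=0, y=0)
Total reachable: 25 (grid has 25 open cells total)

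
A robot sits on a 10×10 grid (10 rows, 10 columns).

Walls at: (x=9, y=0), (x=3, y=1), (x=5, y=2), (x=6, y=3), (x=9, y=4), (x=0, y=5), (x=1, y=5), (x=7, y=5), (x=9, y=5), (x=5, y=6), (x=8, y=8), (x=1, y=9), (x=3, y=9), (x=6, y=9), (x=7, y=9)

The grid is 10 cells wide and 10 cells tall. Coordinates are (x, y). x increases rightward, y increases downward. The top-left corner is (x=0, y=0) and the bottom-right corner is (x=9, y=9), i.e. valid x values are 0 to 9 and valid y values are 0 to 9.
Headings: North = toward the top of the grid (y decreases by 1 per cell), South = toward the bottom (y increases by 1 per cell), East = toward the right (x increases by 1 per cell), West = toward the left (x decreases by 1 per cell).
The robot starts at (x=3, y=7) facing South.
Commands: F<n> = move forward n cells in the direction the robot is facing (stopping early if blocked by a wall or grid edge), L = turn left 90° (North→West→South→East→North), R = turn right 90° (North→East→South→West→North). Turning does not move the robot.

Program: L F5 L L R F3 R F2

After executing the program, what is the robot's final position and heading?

Answer: Final position: (x=8, y=4), facing East

Derivation:
Start: (x=3, y=7), facing South
  L: turn left, now facing East
  F5: move forward 5, now at (x=8, y=7)
  L: turn left, now facing North
  L: turn left, now facing West
  R: turn right, now facing North
  F3: move forward 3, now at (x=8, y=4)
  R: turn right, now facing East
  F2: move forward 0/2 (blocked), now at (x=8, y=4)
Final: (x=8, y=4), facing East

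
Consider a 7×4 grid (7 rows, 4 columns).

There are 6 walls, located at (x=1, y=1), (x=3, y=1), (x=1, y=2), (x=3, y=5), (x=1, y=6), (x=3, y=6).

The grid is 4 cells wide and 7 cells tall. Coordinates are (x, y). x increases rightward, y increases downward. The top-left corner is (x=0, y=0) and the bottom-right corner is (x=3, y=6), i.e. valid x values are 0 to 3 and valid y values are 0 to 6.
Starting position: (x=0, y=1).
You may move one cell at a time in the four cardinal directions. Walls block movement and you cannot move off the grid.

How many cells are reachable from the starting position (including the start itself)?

BFS flood-fill from (x=0, y=1):
  Distance 0: (x=0, y=1)
  Distance 1: (x=0, y=0), (x=0, y=2)
  Distance 2: (x=1, y=0), (x=0, y=3)
  Distance 3: (x=2, y=0), (x=1, y=3), (x=0, y=4)
  Distance 4: (x=3, y=0), (x=2, y=1), (x=2, y=3), (x=1, y=4), (x=0, y=5)
  Distance 5: (x=2, y=2), (x=3, y=3), (x=2, y=4), (x=1, y=5), (x=0, y=6)
  Distance 6: (x=3, y=2), (x=3, y=4), (x=2, y=5)
  Distance 7: (x=2, y=6)
Total reachable: 22 (grid has 22 open cells total)

Answer: Reachable cells: 22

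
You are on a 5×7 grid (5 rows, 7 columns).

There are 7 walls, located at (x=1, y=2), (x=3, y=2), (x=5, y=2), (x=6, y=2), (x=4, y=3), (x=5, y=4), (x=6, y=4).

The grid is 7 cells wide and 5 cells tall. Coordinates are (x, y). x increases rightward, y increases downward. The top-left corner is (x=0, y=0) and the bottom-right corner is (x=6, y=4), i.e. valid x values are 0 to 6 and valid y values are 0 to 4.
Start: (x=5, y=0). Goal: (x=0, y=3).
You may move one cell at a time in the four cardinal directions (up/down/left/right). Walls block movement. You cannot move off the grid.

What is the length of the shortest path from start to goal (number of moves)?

BFS from (x=5, y=0) until reaching (x=0, y=3):
  Distance 0: (x=5, y=0)
  Distance 1: (x=4, y=0), (x=6, y=0), (x=5, y=1)
  Distance 2: (x=3, y=0), (x=4, y=1), (x=6, y=1)
  Distance 3: (x=2, y=0), (x=3, y=1), (x=4, y=2)
  Distance 4: (x=1, y=0), (x=2, y=1)
  Distance 5: (x=0, y=0), (x=1, y=1), (x=2, y=2)
  Distance 6: (x=0, y=1), (x=2, y=3)
  Distance 7: (x=0, y=2), (x=1, y=3), (x=3, y=3), (x=2, y=4)
  Distance 8: (x=0, y=3), (x=1, y=4), (x=3, y=4)  <- goal reached here
One shortest path (8 moves): (x=5, y=0) -> (x=4, y=0) -> (x=3, y=0) -> (x=2, y=0) -> (x=1, y=0) -> (x=0, y=0) -> (x=0, y=1) -> (x=0, y=2) -> (x=0, y=3)

Answer: Shortest path length: 8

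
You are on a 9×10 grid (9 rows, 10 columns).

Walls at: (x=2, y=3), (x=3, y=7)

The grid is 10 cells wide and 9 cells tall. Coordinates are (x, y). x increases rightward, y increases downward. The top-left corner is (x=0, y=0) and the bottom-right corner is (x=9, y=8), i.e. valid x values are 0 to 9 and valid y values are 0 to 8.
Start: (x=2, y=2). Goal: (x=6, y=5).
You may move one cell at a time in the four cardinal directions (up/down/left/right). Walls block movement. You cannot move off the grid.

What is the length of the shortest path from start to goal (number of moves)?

BFS from (x=2, y=2) until reaching (x=6, y=5):
  Distance 0: (x=2, y=2)
  Distance 1: (x=2, y=1), (x=1, y=2), (x=3, y=2)
  Distance 2: (x=2, y=0), (x=1, y=1), (x=3, y=1), (x=0, y=2), (x=4, y=2), (x=1, y=3), (x=3, y=3)
  Distance 3: (x=1, y=0), (x=3, y=0), (x=0, y=1), (x=4, y=1), (x=5, y=2), (x=0, y=3), (x=4, y=3), (x=1, y=4), (x=3, y=4)
  Distance 4: (x=0, y=0), (x=4, y=0), (x=5, y=1), (x=6, y=2), (x=5, y=3), (x=0, y=4), (x=2, y=4), (x=4, y=4), (x=1, y=5), (x=3, y=5)
  Distance 5: (x=5, y=0), (x=6, y=1), (x=7, y=2), (x=6, y=3), (x=5, y=4), (x=0, y=5), (x=2, y=5), (x=4, y=5), (x=1, y=6), (x=3, y=6)
  Distance 6: (x=6, y=0), (x=7, y=1), (x=8, y=2), (x=7, y=3), (x=6, y=4), (x=5, y=5), (x=0, y=6), (x=2, y=6), (x=4, y=6), (x=1, y=7)
  Distance 7: (x=7, y=0), (x=8, y=1), (x=9, y=2), (x=8, y=3), (x=7, y=4), (x=6, y=5), (x=5, y=6), (x=0, y=7), (x=2, y=7), (x=4, y=7), (x=1, y=8)  <- goal reached here
One shortest path (7 moves): (x=2, y=2) -> (x=3, y=2) -> (x=4, y=2) -> (x=5, y=2) -> (x=6, y=2) -> (x=6, y=3) -> (x=6, y=4) -> (x=6, y=5)

Answer: Shortest path length: 7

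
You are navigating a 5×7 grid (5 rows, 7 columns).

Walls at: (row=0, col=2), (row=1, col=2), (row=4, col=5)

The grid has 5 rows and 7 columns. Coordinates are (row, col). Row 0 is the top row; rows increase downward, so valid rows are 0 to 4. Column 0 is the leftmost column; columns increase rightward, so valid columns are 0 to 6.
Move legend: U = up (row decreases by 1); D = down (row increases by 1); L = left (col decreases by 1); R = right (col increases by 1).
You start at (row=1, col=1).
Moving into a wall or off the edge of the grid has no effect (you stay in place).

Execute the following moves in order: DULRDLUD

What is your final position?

Start: (row=1, col=1)
  D (down): (row=1, col=1) -> (row=2, col=1)
  U (up): (row=2, col=1) -> (row=1, col=1)
  L (left): (row=1, col=1) -> (row=1, col=0)
  R (right): (row=1, col=0) -> (row=1, col=1)
  D (down): (row=1, col=1) -> (row=2, col=1)
  L (left): (row=2, col=1) -> (row=2, col=0)
  U (up): (row=2, col=0) -> (row=1, col=0)
  D (down): (row=1, col=0) -> (row=2, col=0)
Final: (row=2, col=0)

Answer: Final position: (row=2, col=0)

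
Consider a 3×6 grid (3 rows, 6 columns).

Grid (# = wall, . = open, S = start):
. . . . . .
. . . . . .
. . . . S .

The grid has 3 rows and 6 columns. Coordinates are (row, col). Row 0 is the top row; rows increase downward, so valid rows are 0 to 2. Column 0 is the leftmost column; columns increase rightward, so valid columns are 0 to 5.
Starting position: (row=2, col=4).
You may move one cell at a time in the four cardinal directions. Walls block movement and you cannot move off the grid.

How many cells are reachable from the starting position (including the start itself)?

BFS flood-fill from (row=2, col=4):
  Distance 0: (row=2, col=4)
  Distance 1: (row=1, col=4), (row=2, col=3), (row=2, col=5)
  Distance 2: (row=0, col=4), (row=1, col=3), (row=1, col=5), (row=2, col=2)
  Distance 3: (row=0, col=3), (row=0, col=5), (row=1, col=2), (row=2, col=1)
  Distance 4: (row=0, col=2), (row=1, col=1), (row=2, col=0)
  Distance 5: (row=0, col=1), (row=1, col=0)
  Distance 6: (row=0, col=0)
Total reachable: 18 (grid has 18 open cells total)

Answer: Reachable cells: 18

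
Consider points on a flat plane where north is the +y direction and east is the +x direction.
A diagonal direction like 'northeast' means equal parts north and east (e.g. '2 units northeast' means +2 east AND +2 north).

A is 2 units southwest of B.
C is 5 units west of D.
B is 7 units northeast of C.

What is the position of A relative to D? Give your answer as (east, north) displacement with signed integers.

Place D at the origin (east=0, north=0).
  C is 5 units west of D: delta (east=-5, north=+0); C at (east=-5, north=0).
  B is 7 units northeast of C: delta (east=+7, north=+7); B at (east=2, north=7).
  A is 2 units southwest of B: delta (east=-2, north=-2); A at (east=0, north=5).
Therefore A relative to D: (east=0, north=5).

Answer: A is at (east=0, north=5) relative to D.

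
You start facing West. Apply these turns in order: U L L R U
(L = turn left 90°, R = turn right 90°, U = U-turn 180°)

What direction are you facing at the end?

Start: West
  U (U-turn (180°)) -> East
  L (left (90° counter-clockwise)) -> North
  L (left (90° counter-clockwise)) -> West
  R (right (90° clockwise)) -> North
  U (U-turn (180°)) -> South
Final: South

Answer: Final heading: South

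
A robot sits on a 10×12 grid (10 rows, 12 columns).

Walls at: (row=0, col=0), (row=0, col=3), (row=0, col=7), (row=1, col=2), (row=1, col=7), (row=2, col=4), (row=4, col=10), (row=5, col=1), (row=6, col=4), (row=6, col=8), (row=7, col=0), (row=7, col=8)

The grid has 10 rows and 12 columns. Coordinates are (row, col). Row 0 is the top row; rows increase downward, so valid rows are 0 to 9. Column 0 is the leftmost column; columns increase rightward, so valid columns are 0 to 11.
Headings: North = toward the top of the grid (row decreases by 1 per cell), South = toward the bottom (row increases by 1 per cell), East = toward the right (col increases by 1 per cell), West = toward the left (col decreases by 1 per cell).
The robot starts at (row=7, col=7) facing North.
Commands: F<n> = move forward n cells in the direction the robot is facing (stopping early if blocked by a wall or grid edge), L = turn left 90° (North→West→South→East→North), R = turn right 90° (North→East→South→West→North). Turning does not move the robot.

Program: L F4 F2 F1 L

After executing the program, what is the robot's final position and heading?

Start: (row=7, col=7), facing North
  L: turn left, now facing West
  F4: move forward 4, now at (row=7, col=3)
  F2: move forward 2, now at (row=7, col=1)
  F1: move forward 0/1 (blocked), now at (row=7, col=1)
  L: turn left, now facing South
Final: (row=7, col=1), facing South

Answer: Final position: (row=7, col=1), facing South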